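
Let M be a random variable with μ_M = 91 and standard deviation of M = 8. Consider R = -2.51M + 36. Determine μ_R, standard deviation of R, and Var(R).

R = -2.51M + 36 is linear with a = -2.51, b = 36.
μ_R = a·μ_M + b = (-2.51)·91 + 36 = -192.41.
standard deviation of R = |a|·standard deviation of M = |-2.51|·8 = 20.08.
Var(M) = 8² = 64.
Var(R) = a²·Var(M) = (-2.51)²·64 = 403.2064 (the additive constant 36 does not affect variance).

μ_R = -192.41, standard deviation of R = 20.08, Var(R) = 403.2064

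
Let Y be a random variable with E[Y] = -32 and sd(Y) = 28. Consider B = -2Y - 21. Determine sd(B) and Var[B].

B = -2Y - 21 is linear with a = -2, b = -21.
sd(B) = |a|·sd(Y) = |-2|·28 = 56.
Var[Y] = 28² = 784.
Var[B] = a²·Var[Y] = (-2)²·784 = 3136 (the additive constant -21 does not affect variance).

sd(B) = 56, Var[B] = 3136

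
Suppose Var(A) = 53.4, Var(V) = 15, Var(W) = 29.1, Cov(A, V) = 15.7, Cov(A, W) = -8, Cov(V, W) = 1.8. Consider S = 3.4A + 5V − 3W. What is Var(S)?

Var(S) = a²·Var(A) + b²·Var(V) + c²·Var(W) + 2ab·Cov(A, V) + 2ac·Cov(A, W) + 2bc·Cov(V, W), with a = 3.4, b = 5, c = -3.
= 617.304 + 375 + 261.9 + 533.8 + 163.2 + (-54)
= 1897.204.

Var(S) = 1897.204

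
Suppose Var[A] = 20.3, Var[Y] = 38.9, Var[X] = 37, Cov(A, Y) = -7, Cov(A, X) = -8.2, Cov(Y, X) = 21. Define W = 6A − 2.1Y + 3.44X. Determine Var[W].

Var[W] = a²·Var[A] + b²·Var[Y] + c²·Var[X] + 2ab·Cov(A, Y) + 2ac·Cov(A, X) + 2bc·Cov(Y, X), with a = 6, b = -2.1, c = 3.44.
= 730.8 + 171.549 + 437.8432 + 176.4 + (-338.496) + (-303.408)
= 874.6882.

Var[W] = 874.6882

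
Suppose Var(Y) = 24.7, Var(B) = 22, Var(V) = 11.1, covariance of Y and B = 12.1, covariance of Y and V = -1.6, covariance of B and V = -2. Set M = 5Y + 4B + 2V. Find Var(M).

Var(M) = 1433.9

Var(M) = a²·Var(Y) + b²·Var(B) + c²·Var(V) + 2ab·covariance of Y and B + 2ac·covariance of Y and V + 2bc·covariance of B and V, with a = 5, b = 4, c = 2.
= 617.5 + 352 + 44.4 + 484 + (-32) + (-32)
= 1433.9.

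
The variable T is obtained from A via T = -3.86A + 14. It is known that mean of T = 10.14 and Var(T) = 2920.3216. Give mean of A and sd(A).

mean of A = 1, sd(A) = 14

From T = -3.86A + 14: mean of T = a·mean of A + b, so mean of A = (mean of T − b)/a = (10.14 − 14)/(-3.86) = 1.
sd(T) = √2920.3216 = 54.04.
sd(T) = |a|·sd(A), so sd(A) = 54.04/|-3.86| = 14.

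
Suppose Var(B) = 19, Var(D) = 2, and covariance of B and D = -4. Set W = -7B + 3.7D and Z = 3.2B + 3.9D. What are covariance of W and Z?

By bilinearity, covariance of W and Z = ac·Var(B) + bd·Var(D) + (ad+bc)·covariance of B and D, with a=-7, b=3.7, c=3.2, d=3.9.
ac·Var(B) = (-7)·3.2·19 = -425.6
bd·Var(D) = 3.7·3.9·2 = 28.86
(ad+bc)·covariance of B and D = (-15.46)·(-4) = 61.84
covariance of W and Z = -425.6 + 28.86 + 61.84 = -334.9.

covariance of W and Z = -334.9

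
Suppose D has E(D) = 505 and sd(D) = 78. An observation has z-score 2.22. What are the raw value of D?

D = 678.16

D = E(D) + z·sd(D) = 505 + 2.22·78 = 678.16.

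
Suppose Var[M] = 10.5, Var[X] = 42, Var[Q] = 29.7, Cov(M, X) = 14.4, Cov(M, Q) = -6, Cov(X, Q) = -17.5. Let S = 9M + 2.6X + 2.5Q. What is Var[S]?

Var[S] = a²·Var[M] + b²·Var[X] + c²·Var[Q] + 2ab·Cov(M, X) + 2ac·Cov(M, Q) + 2bc·Cov(X, Q), with a = 9, b = 2.6, c = 2.5.
= 850.5 + 283.92 + 185.625 + 673.92 + (-270) + (-227.5)
= 1496.465.

Var[S] = 1496.465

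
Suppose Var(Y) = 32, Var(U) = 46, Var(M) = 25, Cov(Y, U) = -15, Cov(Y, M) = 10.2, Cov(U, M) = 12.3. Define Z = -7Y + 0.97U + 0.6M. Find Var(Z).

Var(Z) = a²·Var(Y) + b²·Var(U) + c²·Var(M) + 2ab·Cov(Y, U) + 2ac·Cov(Y, M) + 2bc·Cov(U, M), with a = -7, b = 0.97, c = 0.6.
= 1568 + 43.2814 + 9 + 203.7 + (-85.68) + 14.3172
= 1752.6186.

Var(Z) = 1752.6186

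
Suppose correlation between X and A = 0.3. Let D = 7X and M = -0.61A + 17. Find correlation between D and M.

correlation between D and M = -0.3

Linear rescalings preserve |correlation|; the slopes 7 and -0.61 have opposite signs, so the correlation flips sign: correlation between D and M = −correlation between X and A = -0.3.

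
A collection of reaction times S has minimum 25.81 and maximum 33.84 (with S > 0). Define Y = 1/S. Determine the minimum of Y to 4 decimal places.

min(Y) = 0.0296

1/S is decreasing on this domain, so min(Y) comes from max(S) = 33.84: min(Y) = 1/(33.84) ≈ 0.0296.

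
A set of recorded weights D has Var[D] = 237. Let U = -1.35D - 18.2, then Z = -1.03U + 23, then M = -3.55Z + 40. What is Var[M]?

Var[M] = 5774.934177523125

Var[U] = (-1.35)²·237 = 431.9325.
Var[Z] = (-1.03)²·431.9325 = 458.23718925.
Var[M] = (-3.55)²·458.23718925 = 5774.934177523125.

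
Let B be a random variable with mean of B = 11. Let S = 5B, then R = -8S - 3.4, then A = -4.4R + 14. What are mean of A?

mean of S = 5·11 = 55.
mean of R = (-8)·55 + (-3.4) = -443.4.
mean of A = (-4.4)·(-443.4) + 14 = 1964.96.

mean of A = 1964.96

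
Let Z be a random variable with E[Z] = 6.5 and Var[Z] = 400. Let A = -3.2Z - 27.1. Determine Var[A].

A = -3.2Z - 27.1 is linear with a = -3.2, b = -27.1.
Var[A] = a²·Var[Z] = (-3.2)²·400 = 4096 (the additive constant -27.1 does not affect variance).

Var[A] = 4096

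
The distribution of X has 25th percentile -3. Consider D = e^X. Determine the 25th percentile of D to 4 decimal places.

e^X is increasing, so P_{25}(D) = g(P_{25}(X)) ≈ 0.0498.

25th percentile of D = 0.0498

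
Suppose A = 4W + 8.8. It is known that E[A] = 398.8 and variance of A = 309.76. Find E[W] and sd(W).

From A = 4W + 8.8: E[A] = a·E[W] + b, so E[W] = (E[A] − b)/a = (398.8 − 8.8)/4 = 97.5.
sd(A) = √309.76 = 17.6.
sd(A) = |a|·sd(W), so sd(W) = 17.6/|4| = 4.4.

E[W] = 97.5, sd(W) = 4.4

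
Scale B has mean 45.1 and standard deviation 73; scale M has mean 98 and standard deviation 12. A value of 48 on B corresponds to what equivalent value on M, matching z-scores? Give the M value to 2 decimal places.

z = (48 − 45.1)/73 ≈ 0.0397.
M = 98 + z·12 = 98 + (48 − 45.1)·12/73 ≈ 98.48.

M = 98.48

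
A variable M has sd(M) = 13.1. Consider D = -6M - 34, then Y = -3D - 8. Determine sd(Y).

sd(D) = |-6|·13.1 = 78.6.
sd(Y) = |-3|·78.6 = 235.8.

sd(Y) = 235.8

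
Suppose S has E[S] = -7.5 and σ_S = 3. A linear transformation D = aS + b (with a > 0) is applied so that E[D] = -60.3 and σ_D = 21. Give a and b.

σ_D = a·σ_S (a > 0), so a = 21/3 = 7.
E[D] = a·E[S] + b, so b = -60.3 − 7·(-7.5) = -7.8.

a = 7, b = -7.8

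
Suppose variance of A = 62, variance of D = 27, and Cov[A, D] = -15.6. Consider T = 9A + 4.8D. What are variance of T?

variance of T = a²·variance of A + b²·variance of D + 2ab·Cov[A, D] with a = 9, b = 4.8.
= 9²·62 + 4.8²·27 + 2·9·4.8·(-15.6)
= 5022 + 622.08 + (-1347.84) = 4296.24.

variance of T = 4296.24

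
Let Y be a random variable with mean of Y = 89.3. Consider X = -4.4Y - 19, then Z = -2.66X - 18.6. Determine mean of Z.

mean of Z = 1077.1072

mean of X = (-4.4)·89.3 + (-19) = -411.92.
mean of Z = (-2.66)·(-411.92) + (-18.6) = 1077.1072.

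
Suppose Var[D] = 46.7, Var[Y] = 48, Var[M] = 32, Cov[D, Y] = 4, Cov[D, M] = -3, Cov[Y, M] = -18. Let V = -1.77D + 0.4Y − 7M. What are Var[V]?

Var[V] = a²·Var[D] + b²·Var[Y] + c²·Var[M] + 2ab·Cov[D, Y] + 2ac·Cov[D, M] + 2bc·Cov[Y, M], with a = -1.77, b = 0.4, c = -7.
= 146.30643 + 7.68 + 1568 + (-5.664) + (-74.34) + 100.8
= 1742.78243.

Var[V] = 1742.78243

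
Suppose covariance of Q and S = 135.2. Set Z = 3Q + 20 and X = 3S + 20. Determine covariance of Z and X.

covariance of Z and X = a·c·covariance of Q and S = 3·3·135.2 = 1216.8. Additive constants drop out.

covariance of Z and X = 1216.8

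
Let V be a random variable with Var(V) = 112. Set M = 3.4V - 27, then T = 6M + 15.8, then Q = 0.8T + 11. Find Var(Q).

Var(Q) = 29830.3488

Var(M) = 3.4²·112 = 1294.72.
Var(T) = 6²·1294.72 = 46609.92.
Var(Q) = 0.8²·46609.92 = 29830.3488.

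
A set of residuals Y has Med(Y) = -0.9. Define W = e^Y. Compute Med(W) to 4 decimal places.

Med(W) = 0.4066

e^Y is monotone on this domain, so Med(W) = exp(-0.9) ≈ 0.4066.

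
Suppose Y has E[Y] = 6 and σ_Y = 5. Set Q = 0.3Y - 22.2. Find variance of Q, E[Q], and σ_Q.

variance of Q = 2.25, E[Q] = -20.4, σ_Q = 1.5

Q = 0.3Y - 22.2 is linear with a = 0.3, b = -22.2.
variance of Y = 5² = 25.
variance of Q = a²·variance of Y = 0.3²·25 = 2.25 (the additive constant -22.2 does not affect variance).
E[Q] = a·E[Y] + b = 0.3·6 + (-22.2) = -20.4.
σ_Q = |a|·σ_Y = |0.3|·5 = 1.5.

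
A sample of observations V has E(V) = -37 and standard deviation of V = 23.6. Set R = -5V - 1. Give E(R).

E(R) = 184

R = -5V - 1 is linear with a = -5, b = -1.
E(R) = a·E(V) + b = (-5)·(-37) + (-1) = 184.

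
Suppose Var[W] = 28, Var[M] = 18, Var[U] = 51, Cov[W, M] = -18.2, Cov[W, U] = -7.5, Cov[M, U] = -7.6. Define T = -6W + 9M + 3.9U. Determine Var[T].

Var[T] = 5024.79

Var[T] = a²·Var[W] + b²·Var[M] + c²·Var[U] + 2ab·Cov[W, M] + 2ac·Cov[W, U] + 2bc·Cov[M, U], with a = -6, b = 9, c = 3.9.
= 1008 + 1458 + 775.71 + 1965.6 + 351 + (-533.52)
= 5024.79.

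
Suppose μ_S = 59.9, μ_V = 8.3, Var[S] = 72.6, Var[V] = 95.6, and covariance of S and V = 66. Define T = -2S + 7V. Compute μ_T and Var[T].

μ_T = (-2)·μ_S + 7·μ_V = (-2)·59.9 + 7·8.3 = -61.7.
Var[T] = a²·Var[S] + b²·Var[V] + 2ab·covariance of S and V with a = -2, b = 7.
= (-2)²·72.6 + 7²·95.6 + 2·(-2)·7·66
= 290.4 + 4684.4 + (-1848) = 3126.8.

μ_T = -61.7, Var[T] = 3126.8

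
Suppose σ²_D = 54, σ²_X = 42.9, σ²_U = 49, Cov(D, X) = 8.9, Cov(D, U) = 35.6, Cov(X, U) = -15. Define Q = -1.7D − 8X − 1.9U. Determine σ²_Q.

σ²_Q = a²·σ²_D + b²·σ²_X + c²·σ²_U + 2ab·Cov(D, X) + 2ac·Cov(D, U) + 2bc·Cov(X, U), with a = -1.7, b = -8, c = -1.9.
= 156.06 + 2745.6 + 176.89 + 242.08 + 229.976 + (-456)
= 3094.606.

σ²_Q = 3094.606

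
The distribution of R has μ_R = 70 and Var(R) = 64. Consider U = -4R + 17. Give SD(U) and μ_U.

SD(U) = 32, μ_U = -263

U = -4R + 17 is linear with a = -4, b = 17.
SD(R) = √64 = 8.
SD(U) = |a|·SD(R) = |-4|·8 = 32.
μ_U = a·μ_R + b = (-4)·70 + 17 = -263.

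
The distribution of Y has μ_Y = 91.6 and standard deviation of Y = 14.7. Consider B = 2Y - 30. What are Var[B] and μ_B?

B = 2Y - 30 is linear with a = 2, b = -30.
Var[Y] = 14.7² = 216.09.
Var[B] = a²·Var[Y] = 2²·216.09 = 864.36 (the additive constant -30 does not affect variance).
μ_B = a·μ_Y + b = 2·91.6 + (-30) = 153.2.

Var[B] = 864.36, μ_B = 153.2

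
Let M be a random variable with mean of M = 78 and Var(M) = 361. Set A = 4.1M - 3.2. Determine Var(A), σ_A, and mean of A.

Var(A) = 6068.41, σ_A = 77.9, mean of A = 316.6

A = 4.1M - 3.2 is linear with a = 4.1, b = -3.2.
Var(A) = a²·Var(M) = 4.1²·361 = 6068.41 (the additive constant -3.2 does not affect variance).
σ_M = √361 = 19.
σ_A = |a|·σ_M = |4.1|·19 = 77.9.
mean of A = a·mean of M + b = 4.1·78 + (-3.2) = 316.6.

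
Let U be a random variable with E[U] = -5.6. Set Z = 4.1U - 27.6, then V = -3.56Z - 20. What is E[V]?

E[Z] = 4.1·(-5.6) + (-27.6) = -50.56.
E[V] = (-3.56)·(-50.56) + (-20) = 159.9936.

E[V] = 159.9936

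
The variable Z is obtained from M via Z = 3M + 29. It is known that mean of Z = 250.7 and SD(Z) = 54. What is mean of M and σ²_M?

mean of M = 73.9, σ²_M = 324

From Z = 3M + 29: mean of Z = a·mean of M + b, so mean of M = (mean of Z − b)/a = (250.7 − 29)/3 = 73.9.
σ²_Z = 54² = 2916.
σ²_Z = a²·σ²_M, so σ²_M = 2916/3² = 324.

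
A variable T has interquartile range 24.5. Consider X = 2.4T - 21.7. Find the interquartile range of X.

IQR(X) = 58.8

Under X = aT + b, IQR(X) = |a|·IQR(T) = |2.4|·24.5 = 58.8 (shifts cancel; spread scales by |a|).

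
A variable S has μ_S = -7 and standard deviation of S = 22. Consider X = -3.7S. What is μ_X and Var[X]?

μ_X = 25.9, Var[X] = 6625.96

X = -3.7S is linear with a = -3.7, b = 0.
μ_X = a·μ_S + b = (-3.7)·(-7) = 25.9.
Var[S] = 22² = 484.
Var[X] = a²·Var[S] = (-3.7)²·484 = 6625.96.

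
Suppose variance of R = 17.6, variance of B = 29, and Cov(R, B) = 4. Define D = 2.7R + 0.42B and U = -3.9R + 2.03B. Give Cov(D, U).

Cov(D, U) = -145.2306

By bilinearity, Cov(D, U) = ac·variance of R + bd·variance of B + (ad+bc)·Cov(R, B), with a=2.7, b=0.42, c=-3.9, d=2.03.
ac·variance of R = 2.7·(-3.9)·17.6 = -185.328
bd·variance of B = 0.42·2.03·29 = 24.7254
(ad+bc)·Cov(R, B) = (3.843)·4 = 15.372
Cov(D, U) = -185.328 + 24.7254 + 15.372 = -145.2306.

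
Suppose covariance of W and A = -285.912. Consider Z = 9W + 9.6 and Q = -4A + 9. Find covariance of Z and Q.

covariance of Z and Q = a·c·covariance of W and A = 9·(-4)·(-285.912) = 10292.832. Additive constants drop out.

covariance of Z and Q = 10292.832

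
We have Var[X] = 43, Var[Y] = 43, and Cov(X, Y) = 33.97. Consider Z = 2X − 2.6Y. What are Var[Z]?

Var[Z] = a²·Var[X] + b²·Var[Y] + 2ab·Cov(X, Y) with a = 2, b = -2.6.
= 2²·43 + (-2.6)²·43 + 2·2·(-2.6)·33.97
= 172 + 290.68 + (-353.288) = 109.392.

Var[Z] = 109.392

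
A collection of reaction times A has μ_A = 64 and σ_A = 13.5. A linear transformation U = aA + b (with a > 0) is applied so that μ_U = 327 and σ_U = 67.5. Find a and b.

a = 5, b = 7

σ_U = a·σ_A (a > 0), so a = 67.5/13.5 = 5.
μ_U = a·μ_A + b, so b = 327 − 5·64 = 7.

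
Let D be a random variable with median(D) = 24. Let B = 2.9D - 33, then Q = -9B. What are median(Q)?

median(Q) = -329.4

median(B) = 2.9·24 + (-33) = 36.6.
median(Q) = (-9)·36.6 = -329.4.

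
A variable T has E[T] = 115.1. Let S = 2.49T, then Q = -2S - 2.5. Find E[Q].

E[Q] = -575.698

E[S] = 2.49·115.1 = 286.599.
E[Q] = (-2)·286.599 + (-2.5) = -575.698.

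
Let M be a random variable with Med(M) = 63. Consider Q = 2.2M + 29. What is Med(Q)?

Med(Q) = 167.6

A linear map preserves order up to sign, so Med(Q) = a·Med(M) + b = 2.2·63 + 29 = 167.6.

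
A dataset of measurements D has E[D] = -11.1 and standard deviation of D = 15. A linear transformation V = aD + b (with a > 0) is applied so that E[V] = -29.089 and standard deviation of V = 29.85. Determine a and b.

standard deviation of V = a·standard deviation of D (a > 0), so a = 29.85/15 = 1.99.
E[V] = a·E[D] + b, so b = -29.089 − 1.99·(-11.1) = -7.

a = 1.99, b = -7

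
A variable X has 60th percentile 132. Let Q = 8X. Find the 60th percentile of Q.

60th percentile of Q = 1056

Since a = 8 > 0 the transformation is increasing, so the 60th percentile of Q = a·(P_{60} of X) + b = 8·132 = 1056.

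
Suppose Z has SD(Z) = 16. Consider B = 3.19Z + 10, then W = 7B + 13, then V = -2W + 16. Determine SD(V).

SD(V) = 714.56

SD(B) = |3.19|·16 = 51.04.
SD(W) = |7|·51.04 = 357.28.
SD(V) = |-2|·357.28 = 714.56.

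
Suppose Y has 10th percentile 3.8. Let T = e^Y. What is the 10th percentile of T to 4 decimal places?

e^Y is increasing, so P_{10}(T) = g(P_{10}(Y)) ≈ 44.7012.

10th percentile of T = 44.7012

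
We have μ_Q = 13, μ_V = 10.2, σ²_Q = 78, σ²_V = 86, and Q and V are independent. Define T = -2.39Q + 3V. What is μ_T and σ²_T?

μ_T = -0.47, σ²_T = 1219.5438

μ_T = (-2.39)·μ_Q + 3·μ_V = (-2.39)·13 + 3·10.2 = -0.47.
σ²_T = a²·σ²_Q + b²·σ²_V + 2ab·Cov[Q, V] with a = -2.39, b = 3.
Independence gives Cov[Q, V] = 0.
= (-2.39)²·78 + 3²·86 + 2·(-2.39)·3·0
= 445.5438 + 774 + 0 = 1219.5438.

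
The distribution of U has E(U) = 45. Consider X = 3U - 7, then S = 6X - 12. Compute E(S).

E(X) = 3·45 + (-7) = 128.
E(S) = 6·128 + (-12) = 756.

E(S) = 756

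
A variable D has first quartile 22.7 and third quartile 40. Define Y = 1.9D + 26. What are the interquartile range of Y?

IQR of D = Q3 − Q1 = 40 − 22.7 = 17.3.
Under Y = aD + b, IQR(Y) = |a|·IQR(D) = |1.9|·17.3 = 32.87 (shifts cancel; spread scales by |a|).

IQR(Y) = 32.87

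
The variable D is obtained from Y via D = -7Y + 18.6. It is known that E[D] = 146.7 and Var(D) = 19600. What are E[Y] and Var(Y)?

From D = -7Y + 18.6: E[D] = a·E[Y] + b, so E[Y] = (E[D] − b)/a = (146.7 − 18.6)/(-7) = -18.3.
Var(D) = a²·Var(Y), so Var(Y) = 19600/(-7)² = 400.

E[Y] = -18.3, Var(Y) = 400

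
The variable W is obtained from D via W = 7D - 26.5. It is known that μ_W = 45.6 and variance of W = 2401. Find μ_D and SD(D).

From W = 7D - 26.5: μ_W = a·μ_D + b, so μ_D = (μ_W − b)/a = (45.6 − (-26.5))/7 = 10.3.
SD(W) = √2401 = 49.
SD(W) = |a|·SD(D), so SD(D) = 49/|7| = 7.

μ_D = 10.3, SD(D) = 7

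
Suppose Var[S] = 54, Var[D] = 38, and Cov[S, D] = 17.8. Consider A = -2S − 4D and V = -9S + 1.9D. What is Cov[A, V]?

By bilinearity, Cov[A, V] = ac·Var[S] + bd·Var[D] + (ad+bc)·Cov[S, D], with a=-2, b=-4, c=-9, d=1.9.
ac·Var[S] = (-2)·(-9)·54 = 972
bd·Var[D] = (-4)·1.9·38 = -288.8
(ad+bc)·Cov[S, D] = (32.2)·17.8 = 573.16
Cov[A, V] = 972 + (-288.8) + 573.16 = 1256.36.

Cov[A, V] = 1256.36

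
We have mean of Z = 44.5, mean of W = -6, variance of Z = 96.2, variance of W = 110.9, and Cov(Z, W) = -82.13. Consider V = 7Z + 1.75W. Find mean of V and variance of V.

mean of V = 301, variance of V = 3041.24625

mean of V = 7·mean of Z + 1.75·mean of W = 7·44.5 + 1.75·(-6) = 301.
variance of V = a²·variance of Z + b²·variance of W + 2ab·Cov(Z, W) with a = 7, b = 1.75.
= 7²·96.2 + 1.75²·110.9 + 2·7·1.75·(-82.13)
= 4713.8 + 339.63125 + (-2012.185) = 3041.24625.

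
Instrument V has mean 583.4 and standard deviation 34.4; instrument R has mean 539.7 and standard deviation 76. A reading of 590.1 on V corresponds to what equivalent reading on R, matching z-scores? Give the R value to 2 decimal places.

z = (590.1 − 583.4)/34.4 ≈ 0.1948.
R = 539.7 + z·76 = 539.7 + (590.1 − 583.4)·76/34.4 ≈ 554.50.

R = 554.50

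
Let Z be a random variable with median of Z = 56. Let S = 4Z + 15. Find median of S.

median of S = 239

A linear map preserves order up to sign, so median of S = a·median of Z + b = 4·56 + 15 = 239.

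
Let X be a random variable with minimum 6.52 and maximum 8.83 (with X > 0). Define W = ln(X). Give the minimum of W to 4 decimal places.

min(W) = 1.8749

ln(X) is increasing on this domain, so min(W) comes from min(X) = 6.52: min(W) = ln(6.52) ≈ 1.8749.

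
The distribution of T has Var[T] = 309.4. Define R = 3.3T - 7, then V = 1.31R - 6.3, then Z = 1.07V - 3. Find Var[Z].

Var[R] = 3.3²·309.4 = 3369.366.
Var[V] = 1.31²·3369.366 = 5782.1689926.
Var[Z] = 1.07²·5782.1689926 = 6620.00527962774.

Var[Z] = 6620.00527962774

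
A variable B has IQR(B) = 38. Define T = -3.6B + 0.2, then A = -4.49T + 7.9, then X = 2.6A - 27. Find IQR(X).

IQR(X) = 1597.0032

IQR(T) = |-3.6|·38 = 136.8.
IQR(A) = |-4.49|·136.8 = 614.232.
IQR(X) = |2.6|·614.232 = 1597.0032.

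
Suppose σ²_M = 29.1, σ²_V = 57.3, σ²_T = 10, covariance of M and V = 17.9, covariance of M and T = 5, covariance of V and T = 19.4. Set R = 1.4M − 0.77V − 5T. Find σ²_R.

σ²_R = a²·σ²_M + b²·σ²_V + c²·σ²_T + 2ab·covariance of M and V + 2ac·covariance of M and T + 2bc·covariance of V and T, with a = 1.4, b = -0.77, c = -5.
= 57.036 + 33.97317 + 250 + (-38.5924) + (-70) + 149.38
= 381.79677.

σ²_R = 381.79677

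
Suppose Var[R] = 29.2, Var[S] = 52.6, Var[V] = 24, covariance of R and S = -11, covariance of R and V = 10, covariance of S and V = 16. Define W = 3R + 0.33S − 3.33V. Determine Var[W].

Var[W] = a²·Var[R] + b²·Var[S] + c²·Var[V] + 2ab·covariance of R and S + 2ac·covariance of R and V + 2bc·covariance of S and V, with a = 3, b = 0.33, c = -3.33.
= 262.8 + 5.72814 + 266.1336 + (-21.78) + (-199.8) + (-35.1648)
= 277.91694.

Var[W] = 277.91694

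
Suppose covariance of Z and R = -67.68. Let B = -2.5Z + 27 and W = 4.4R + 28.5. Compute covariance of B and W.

covariance of B and W = a·c·covariance of Z and R = (-2.5)·4.4·(-67.68) = 744.48. Additive constants drop out.

covariance of B and W = 744.48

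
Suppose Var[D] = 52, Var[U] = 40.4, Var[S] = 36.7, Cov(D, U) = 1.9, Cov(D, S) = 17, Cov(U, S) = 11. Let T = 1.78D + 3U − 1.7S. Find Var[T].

Var[T] = a²·Var[D] + b²·Var[U] + c²·Var[S] + 2ab·Cov(D, U) + 2ac·Cov(D, S) + 2bc·Cov(U, S), with a = 1.78, b = 3, c = -1.7.
= 164.7568 + 363.6 + 106.063 + 20.292 + (-102.884) + (-112.2)
= 439.6278.

Var[T] = 439.6278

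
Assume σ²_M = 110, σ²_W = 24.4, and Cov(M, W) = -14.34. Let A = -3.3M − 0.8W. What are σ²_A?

σ²_A = a²·σ²_M + b²·σ²_W + 2ab·Cov(M, W) with a = -3.3, b = -0.8.
= (-3.3)²·110 + (-0.8)²·24.4 + 2·(-3.3)·(-0.8)·(-14.34)
= 1197.9 + 15.616 + (-75.7152) = 1137.8008.

σ²_A = 1137.8008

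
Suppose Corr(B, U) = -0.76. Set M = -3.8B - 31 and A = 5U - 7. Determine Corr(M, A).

Corr(M, A) = 0.76

Linear rescalings preserve |correlation|; the slopes -3.8 and 5 have opposite signs, so the correlation flips sign: Corr(M, A) = −Corr(B, U) = 0.76.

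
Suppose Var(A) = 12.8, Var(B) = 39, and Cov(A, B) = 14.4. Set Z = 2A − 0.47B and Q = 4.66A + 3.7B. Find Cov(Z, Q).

By bilinearity, Cov(Z, Q) = ac·Var(A) + bd·Var(B) + (ad+bc)·Cov(A, B), with a=2, b=-0.47, c=4.66, d=3.7.
ac·Var(A) = 2·4.66·12.8 = 119.296
bd·Var(B) = (-0.47)·3.7·39 = -67.821
(ad+bc)·Cov(A, B) = (5.2098)·14.4 = 75.02112
Cov(Z, Q) = 119.296 + (-67.821) + 75.02112 = 126.49612.

Cov(Z, Q) = 126.49612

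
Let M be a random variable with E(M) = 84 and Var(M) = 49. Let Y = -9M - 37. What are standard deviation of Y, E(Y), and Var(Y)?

Y = -9M - 37 is linear with a = -9, b = -37.
standard deviation of M = √49 = 7.
standard deviation of Y = |a|·standard deviation of M = |-9|·7 = 63.
E(Y) = a·E(M) + b = (-9)·84 + (-37) = -793.
Var(Y) = a²·Var(M) = (-9)²·49 = 3969 (the additive constant -37 does not affect variance).

standard deviation of Y = 63, E(Y) = -793, Var(Y) = 3969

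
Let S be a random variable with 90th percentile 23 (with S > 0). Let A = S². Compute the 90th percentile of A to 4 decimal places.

90th percentile of A = 529

S² is increasing, so P_{90}(A) = g(P_{90}(S)) = 529.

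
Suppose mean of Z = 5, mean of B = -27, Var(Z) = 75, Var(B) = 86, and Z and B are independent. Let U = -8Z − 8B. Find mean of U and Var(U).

mean of U = (-8)·mean of Z + (-8)·mean of B = (-8)·5 + (-8)·(-27) = 176.
Var(U) = a²·Var(Z) + b²·Var(B) + 2ab·Cov[Z, B] with a = -8, b = -8.
Independence gives Cov[Z, B] = 0.
= (-8)²·75 + (-8)²·86 + 2·(-8)·(-8)·0
= 4800 + 5504 + 0 = 10304.

mean of U = 176, Var(U) = 10304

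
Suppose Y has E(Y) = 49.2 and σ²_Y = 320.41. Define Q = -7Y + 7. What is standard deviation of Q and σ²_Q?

standard deviation of Q = 125.3, σ²_Q = 15700.09

Q = -7Y + 7 is linear with a = -7, b = 7.
standard deviation of Y = √320.41 = 17.9.
standard deviation of Q = |a|·standard deviation of Y = |-7|·17.9 = 125.3.
σ²_Q = a²·σ²_Y = (-7)²·320.41 = 15700.09 (the additive constant 7 does not affect variance).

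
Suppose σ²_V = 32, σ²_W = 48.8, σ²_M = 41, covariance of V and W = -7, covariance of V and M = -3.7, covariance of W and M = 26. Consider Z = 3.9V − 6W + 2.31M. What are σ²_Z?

σ²_Z = a²·σ²_V + b²·σ²_W + c²·σ²_M + 2ab·covariance of V and W + 2ac·covariance of V and M + 2bc·covariance of W and M, with a = 3.9, b = -6, c = 2.31.
= 486.72 + 1756.8 + 218.7801 + 327.6 + (-66.6666) + (-720.72)
= 2002.5135.

σ²_Z = 2002.5135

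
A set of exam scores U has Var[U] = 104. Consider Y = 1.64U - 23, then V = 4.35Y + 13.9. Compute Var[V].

Var[Y] = 1.64²·104 = 279.7184.
Var[V] = 4.35²·279.7184 = 5292.971424.

Var[V] = 5292.971424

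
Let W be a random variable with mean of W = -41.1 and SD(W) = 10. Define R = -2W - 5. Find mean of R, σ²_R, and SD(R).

mean of R = 77.2, σ²_R = 400, SD(R) = 20

R = -2W - 5 is linear with a = -2, b = -5.
mean of R = a·mean of W + b = (-2)·(-41.1) + (-5) = 77.2.
σ²_W = 10² = 100.
σ²_R = a²·σ²_W = (-2)²·100 = 400 (the additive constant -5 does not affect variance).
SD(R) = |a|·SD(W) = |-2|·10 = 20.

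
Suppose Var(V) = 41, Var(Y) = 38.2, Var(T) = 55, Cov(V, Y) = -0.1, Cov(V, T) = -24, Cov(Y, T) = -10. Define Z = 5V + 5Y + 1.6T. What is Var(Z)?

Var(Z) = 1571.8

Var(Z) = a²·Var(V) + b²·Var(Y) + c²·Var(T) + 2ab·Cov(V, Y) + 2ac·Cov(V, T) + 2bc·Cov(Y, T), with a = 5, b = 5, c = 1.6.
= 1025 + 955 + 140.8 + (-5) + (-384) + (-160)
= 1571.8.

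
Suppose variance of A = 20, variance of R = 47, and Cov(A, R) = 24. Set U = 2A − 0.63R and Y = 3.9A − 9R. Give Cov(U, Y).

Cov(U, Y) = -68.478

By bilinearity, Cov(U, Y) = ac·variance of A + bd·variance of R + (ad+bc)·Cov(A, R), with a=2, b=-0.63, c=3.9, d=-9.
ac·variance of A = 2·3.9·20 = 156
bd·variance of R = (-0.63)·(-9)·47 = 266.49
(ad+bc)·Cov(A, R) = (-20.457)·24 = -490.968
Cov(U, Y) = 156 + 266.49 + (-490.968) = -68.478.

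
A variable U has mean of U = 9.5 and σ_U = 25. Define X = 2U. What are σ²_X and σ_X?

σ²_X = 2500, σ_X = 50

X = 2U is linear with a = 2, b = 0.
σ²_U = 25² = 625.
σ²_X = a²·σ²_U = 2²·625 = 2500.
σ_X = |a|·σ_U = |2|·25 = 50.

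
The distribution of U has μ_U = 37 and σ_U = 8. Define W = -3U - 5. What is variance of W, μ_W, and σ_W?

W = -3U - 5 is linear with a = -3, b = -5.
variance of U = 8² = 64.
variance of W = a²·variance of U = (-3)²·64 = 576 (the additive constant -5 does not affect variance).
μ_W = a·μ_U + b = (-3)·37 + (-5) = -116.
σ_W = |a|·σ_U = |-3|·8 = 24.

variance of W = 576, μ_W = -116, σ_W = 24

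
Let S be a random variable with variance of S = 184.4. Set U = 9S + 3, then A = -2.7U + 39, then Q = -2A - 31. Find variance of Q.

variance of Q = 435545.424

variance of U = 9²·184.4 = 14936.4.
variance of A = (-2.7)²·14936.4 = 108886.356.
variance of Q = (-2)²·108886.356 = 435545.424.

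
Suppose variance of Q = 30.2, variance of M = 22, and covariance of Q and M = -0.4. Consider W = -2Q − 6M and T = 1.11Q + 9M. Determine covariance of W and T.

covariance of W and T = -1245.18

By bilinearity, covariance of W and T = ac·variance of Q + bd·variance of M + (ad+bc)·covariance of Q and M, with a=-2, b=-6, c=1.11, d=9.
ac·variance of Q = (-2)·1.11·30.2 = -67.044
bd·variance of M = (-6)·9·22 = -1188
(ad+bc)·covariance of Q and M = (-24.66)·(-0.4) = 9.864
covariance of W and T = -67.044 + (-1188) + 9.864 = -1245.18.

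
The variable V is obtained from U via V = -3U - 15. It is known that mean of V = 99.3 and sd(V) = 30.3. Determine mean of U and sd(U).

mean of U = -38.1, sd(U) = 10.1

From V = -3U - 15: mean of V = a·mean of U + b, so mean of U = (mean of V − b)/a = (99.3 − (-15))/(-3) = -38.1.
sd(V) = |a|·sd(U), so sd(U) = 30.3/|-3| = 10.1.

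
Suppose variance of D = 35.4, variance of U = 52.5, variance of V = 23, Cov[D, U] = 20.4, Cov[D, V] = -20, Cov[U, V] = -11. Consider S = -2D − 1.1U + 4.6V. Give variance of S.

variance of S = 1260.885

variance of S = a²·variance of D + b²·variance of U + c²·variance of V + 2ab·Cov[D, U] + 2ac·Cov[D, V] + 2bc·Cov[U, V], with a = -2, b = -1.1, c = 4.6.
= 141.6 + 63.525 + 486.68 + 89.76 + 368 + 111.32
= 1260.885.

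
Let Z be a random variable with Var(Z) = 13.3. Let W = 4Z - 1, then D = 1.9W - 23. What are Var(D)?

Var(W) = 4²·13.3 = 212.8.
Var(D) = 1.9²·212.8 = 768.208.

Var(D) = 768.208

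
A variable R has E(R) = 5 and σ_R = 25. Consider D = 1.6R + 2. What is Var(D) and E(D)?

Var(D) = 1600, E(D) = 10

D = 1.6R + 2 is linear with a = 1.6, b = 2.
Var(R) = 25² = 625.
Var(D) = a²·Var(R) = 1.6²·625 = 1600 (the additive constant 2 does not affect variance).
E(D) = a·E(R) + b = 1.6·5 + 2 = 10.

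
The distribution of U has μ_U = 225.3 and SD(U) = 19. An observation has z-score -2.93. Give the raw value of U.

U = μ_U + z·SD(U) = 225.3 + (-2.93)·19 = 169.63.

U = 169.63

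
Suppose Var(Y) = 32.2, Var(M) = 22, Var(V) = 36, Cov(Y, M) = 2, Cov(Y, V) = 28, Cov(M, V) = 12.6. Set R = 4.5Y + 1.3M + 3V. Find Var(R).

Var(R) = 1890.91

Var(R) = a²·Var(Y) + b²·Var(M) + c²·Var(V) + 2ab·Cov(Y, M) + 2ac·Cov(Y, V) + 2bc·Cov(M, V), with a = 4.5, b = 1.3, c = 3.
= 652.05 + 37.18 + 324 + 23.4 + 756 + 98.28
= 1890.91.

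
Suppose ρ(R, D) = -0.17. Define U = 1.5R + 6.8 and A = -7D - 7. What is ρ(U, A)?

ρ(U, A) = 0.17

Linear rescalings preserve |correlation|; the slopes 1.5 and -7 have opposite signs, so the correlation flips sign: ρ(U, A) = −ρ(R, D) = 0.17.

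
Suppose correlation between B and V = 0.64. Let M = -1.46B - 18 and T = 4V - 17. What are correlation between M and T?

Linear rescalings preserve |correlation|; the slopes -1.46 and 4 have opposite signs, so the correlation flips sign: correlation between M and T = −correlation between B and V = -0.64.

correlation between M and T = -0.64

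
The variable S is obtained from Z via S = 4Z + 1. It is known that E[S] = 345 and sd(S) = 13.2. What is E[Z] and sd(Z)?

E[Z] = 86, sd(Z) = 3.3

From S = 4Z + 1: E[S] = a·E[Z] + b, so E[Z] = (E[S] − b)/a = (345 − 1)/4 = 86.
sd(S) = |a|·sd(Z), so sd(Z) = 13.2/|4| = 3.3.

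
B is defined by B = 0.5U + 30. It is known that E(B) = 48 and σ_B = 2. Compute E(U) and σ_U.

E(U) = 36, σ_U = 4

From B = 0.5U + 30: E(B) = a·E(U) + b, so E(U) = (E(B) − b)/a = (48 − 30)/0.5 = 36.
σ_B = |a|·σ_U, so σ_U = 2/|0.5| = 4.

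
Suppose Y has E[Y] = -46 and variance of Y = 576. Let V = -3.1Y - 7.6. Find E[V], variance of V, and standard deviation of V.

E[V] = 135, variance of V = 5535.36, standard deviation of V = 74.4

V = -3.1Y - 7.6 is linear with a = -3.1, b = -7.6.
E[V] = a·E[Y] + b = (-3.1)·(-46) + (-7.6) = 135.
variance of V = a²·variance of Y = (-3.1)²·576 = 5535.36 (the additive constant -7.6 does not affect variance).
standard deviation of Y = √576 = 24.
standard deviation of V = |a|·standard deviation of Y = |-3.1|·24 = 74.4.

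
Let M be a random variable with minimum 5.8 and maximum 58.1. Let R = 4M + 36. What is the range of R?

Range of M = 58.1 − 5.8 = 52.3.
Range(R) = |a|·Range(M) = |4|·52.3 = 209.2.

Range(R) = 209.2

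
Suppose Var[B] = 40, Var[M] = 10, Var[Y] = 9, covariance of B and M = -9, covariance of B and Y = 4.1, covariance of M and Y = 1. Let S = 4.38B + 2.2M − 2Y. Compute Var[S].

Var[S] = 597.696

Var[S] = a²·Var[B] + b²·Var[M] + c²·Var[Y] + 2ab·covariance of B and M + 2ac·covariance of B and Y + 2bc·covariance of M and Y, with a = 4.38, b = 2.2, c = -2.
= 767.376 + 48.4 + 36 + (-173.448) + (-71.832) + (-8.8)
= 597.696.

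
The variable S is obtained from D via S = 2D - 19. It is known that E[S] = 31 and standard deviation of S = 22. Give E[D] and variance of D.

From S = 2D - 19: E[S] = a·E[D] + b, so E[D] = (E[S] − b)/a = (31 − (-19))/2 = 25.
variance of S = 22² = 484.
variance of S = a²·variance of D, so variance of D = 484/2² = 121.

E[D] = 25, variance of D = 121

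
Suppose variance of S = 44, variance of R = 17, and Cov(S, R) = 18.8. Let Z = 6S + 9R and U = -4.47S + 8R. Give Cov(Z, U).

By bilinearity, Cov(Z, U) = ac·variance of S + bd·variance of R + (ad+bc)·Cov(S, R), with a=6, b=9, c=-4.47, d=8.
ac·variance of S = 6·(-4.47)·44 = -1180.08
bd·variance of R = 9·8·17 = 1224
(ad+bc)·Cov(S, R) = (7.77)·18.8 = 146.076
Cov(Z, U) = -1180.08 + 1224 + 146.076 = 189.996.

Cov(Z, U) = 189.996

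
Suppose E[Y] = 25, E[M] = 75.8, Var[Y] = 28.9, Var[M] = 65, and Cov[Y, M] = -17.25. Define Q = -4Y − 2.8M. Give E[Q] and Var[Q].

E[Q] = (-4)·E[Y] + (-2.8)·E[M] = (-4)·25 + (-2.8)·75.8 = -312.24.
Var[Q] = a²·Var[Y] + b²·Var[M] + 2ab·Cov[Y, M] with a = -4, b = -2.8.
= (-4)²·28.9 + (-2.8)²·65 + 2·(-4)·(-2.8)·(-17.25)
= 462.4 + 509.6 + (-386.4) = 585.6.

E[Q] = -312.24, Var[Q] = 585.6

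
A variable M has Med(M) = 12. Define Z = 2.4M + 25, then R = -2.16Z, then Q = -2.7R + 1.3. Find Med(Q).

Med(Q) = 315.0616

Med(Z) = 2.4·12 + 25 = 53.8.
Med(R) = (-2.16)·53.8 = -116.208.
Med(Q) = (-2.7)·(-116.208) + 1.3 = 315.0616.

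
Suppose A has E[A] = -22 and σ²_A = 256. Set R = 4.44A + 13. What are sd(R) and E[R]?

sd(R) = 71.04, E[R] = -84.68

R = 4.44A + 13 is linear with a = 4.44, b = 13.
sd(A) = √256 = 16.
sd(R) = |a|·sd(A) = |4.44|·16 = 71.04.
E[R] = a·E[A] + b = 4.44·(-22) + 13 = -84.68.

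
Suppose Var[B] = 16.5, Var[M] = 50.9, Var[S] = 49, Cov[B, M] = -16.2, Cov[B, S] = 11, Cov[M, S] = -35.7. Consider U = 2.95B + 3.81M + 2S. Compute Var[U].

Var[U] = a²·Var[B] + b²·Var[M] + c²·Var[S] + 2ab·Cov[B, M] + 2ac·Cov[B, S] + 2bc·Cov[M, S], with a = 2.95, b = 3.81, c = 2.
= 143.59125 + 738.86949 + 196 + (-364.1598) + 129.8 + (-544.068)
= 300.03294.

Var[U] = 300.03294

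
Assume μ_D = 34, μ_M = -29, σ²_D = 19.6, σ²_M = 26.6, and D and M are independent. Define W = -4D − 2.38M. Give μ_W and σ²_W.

μ_W = -66.98, σ²_W = 464.27304

μ_W = (-4)·μ_D + (-2.38)·μ_M = (-4)·34 + (-2.38)·(-29) = -66.98.
σ²_W = a²·σ²_D + b²·σ²_M + 2ab·Cov(D, M) with a = -4, b = -2.38.
Independence gives Cov(D, M) = 0.
= (-4)²·19.6 + (-2.38)²·26.6 + 2·(-4)·(-2.38)·0
= 313.6 + 150.67304 + 0 = 464.27304.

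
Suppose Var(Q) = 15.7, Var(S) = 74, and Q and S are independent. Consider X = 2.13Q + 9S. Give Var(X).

Var(X) = 6065.22933

Var(X) = a²·Var(Q) + b²·Var(S) + 2ab·Cov[Q, S] with a = 2.13, b = 9.
Independence gives Cov[Q, S] = 0.
= 2.13²·15.7 + 9²·74 + 2·2.13·9·0
= 71.22933 + 5994 + 0 = 6065.22933.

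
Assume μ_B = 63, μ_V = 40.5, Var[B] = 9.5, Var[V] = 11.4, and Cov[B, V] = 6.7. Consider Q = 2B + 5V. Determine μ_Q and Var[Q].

μ_Q = 2·μ_B + 5·μ_V = 2·63 + 5·40.5 = 328.5.
Var[Q] = a²·Var[B] + b²·Var[V] + 2ab·Cov[B, V] with a = 2, b = 5.
= 2²·9.5 + 5²·11.4 + 2·2·5·6.7
= 38 + 285 + 134 = 457.

μ_Q = 328.5, Var[Q] = 457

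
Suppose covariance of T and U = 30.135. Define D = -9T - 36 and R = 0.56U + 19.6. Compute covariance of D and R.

covariance of D and R = -151.8804

covariance of D and R = a·c·covariance of T and U = (-9)·0.56·30.135 = -151.8804. Additive constants drop out.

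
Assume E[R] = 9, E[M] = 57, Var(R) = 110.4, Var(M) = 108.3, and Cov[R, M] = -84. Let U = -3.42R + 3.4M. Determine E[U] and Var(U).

E[U] = 163.02, Var(U) = 4496.73456

E[U] = (-3.42)·E[R] + 3.4·E[M] = (-3.42)·9 + 3.4·57 = 163.02.
Var(U) = a²·Var(R) + b²·Var(M) + 2ab·Cov[R, M] with a = -3.42, b = 3.4.
= (-3.42)²·110.4 + 3.4²·108.3 + 2·(-3.42)·3.4·(-84)
= 1291.28256 + 1251.948 + 1953.504 = 4496.73456.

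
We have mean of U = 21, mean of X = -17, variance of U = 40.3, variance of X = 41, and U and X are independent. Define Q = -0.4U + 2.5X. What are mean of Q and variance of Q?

mean of Q = (-0.4)·mean of U + 2.5·mean of X = (-0.4)·21 + 2.5·(-17) = -50.9.
variance of Q = a²·variance of U + b²·variance of X + 2ab·Cov[U, X] with a = -0.4, b = 2.5.
Independence gives Cov[U, X] = 0.
= (-0.4)²·40.3 + 2.5²·41 + 2·(-0.4)·2.5·0
= 6.448 + 256.25 + 0 = 262.698.

mean of Q = -50.9, variance of Q = 262.698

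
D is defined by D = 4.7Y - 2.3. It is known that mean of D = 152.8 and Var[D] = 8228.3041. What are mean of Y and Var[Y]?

mean of Y = 33, Var[Y] = 372.49

From D = 4.7Y - 2.3: mean of D = a·mean of Y + b, so mean of Y = (mean of D − b)/a = (152.8 − (-2.3))/4.7 = 33.
Var[D] = a²·Var[Y], so Var[Y] = 8228.3041/4.7² = 372.49.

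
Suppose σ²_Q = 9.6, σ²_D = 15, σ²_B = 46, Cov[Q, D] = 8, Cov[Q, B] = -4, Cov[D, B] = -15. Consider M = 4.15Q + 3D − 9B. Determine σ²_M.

σ²_M = a²·σ²_Q + b²·σ²_D + c²·σ²_B + 2ab·Cov[Q, D] + 2ac·Cov[Q, B] + 2bc·Cov[D, B], with a = 4.15, b = 3, c = -9.
= 165.336 + 135 + 3726 + 199.2 + 298.8 + 810
= 5334.336.

σ²_M = 5334.336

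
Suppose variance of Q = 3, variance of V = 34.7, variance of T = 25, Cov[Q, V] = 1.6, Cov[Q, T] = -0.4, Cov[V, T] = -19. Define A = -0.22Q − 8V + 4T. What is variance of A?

variance of A = a²·variance of Q + b²·variance of V + c²·variance of T + 2ab·Cov[Q, V] + 2ac·Cov[Q, T] + 2bc·Cov[V, T], with a = -0.22, b = -8, c = 4.
= 0.1452 + 2220.8 + 400 + 5.632 + 0.704 + 1216
= 3843.2812.

variance of A = 3843.2812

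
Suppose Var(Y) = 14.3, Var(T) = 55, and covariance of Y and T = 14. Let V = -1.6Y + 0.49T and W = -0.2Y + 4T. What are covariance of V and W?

covariance of V and W = 21.404

By bilinearity, covariance of V and W = ac·Var(Y) + bd·Var(T) + (ad+bc)·covariance of Y and T, with a=-1.6, b=0.49, c=-0.2, d=4.
ac·Var(Y) = (-1.6)·(-0.2)·14.3 = 4.576
bd·Var(T) = 0.49·4·55 = 107.8
(ad+bc)·covariance of Y and T = (-6.498)·14 = -90.972
covariance of V and W = 4.576 + 107.8 + (-90.972) = 21.404.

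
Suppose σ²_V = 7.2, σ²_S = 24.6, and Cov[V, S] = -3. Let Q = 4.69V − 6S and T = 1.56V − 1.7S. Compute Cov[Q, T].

Cov[Q, T] = 355.59708

By bilinearity, Cov[Q, T] = ac·σ²_V + bd·σ²_S + (ad+bc)·Cov[V, S], with a=4.69, b=-6, c=1.56, d=-1.7.
ac·σ²_V = 4.69·1.56·7.2 = 52.67808
bd·σ²_S = (-6)·(-1.7)·24.6 = 250.92
(ad+bc)·Cov[V, S] = (-17.333)·(-3) = 51.999
Cov[Q, T] = 52.67808 + 250.92 + 51.999 = 355.59708.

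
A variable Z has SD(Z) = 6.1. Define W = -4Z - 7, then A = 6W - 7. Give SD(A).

SD(A) = 146.4

SD(W) = |-4|·6.1 = 24.4.
SD(A) = |6|·24.4 = 146.4.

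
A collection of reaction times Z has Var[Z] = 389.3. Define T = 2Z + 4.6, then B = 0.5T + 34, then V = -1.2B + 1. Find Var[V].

Var[T] = 2²·389.3 = 1557.2.
Var[B] = 0.5²·1557.2 = 389.3.
Var[V] = (-1.2)²·389.3 = 560.592.

Var[V] = 560.592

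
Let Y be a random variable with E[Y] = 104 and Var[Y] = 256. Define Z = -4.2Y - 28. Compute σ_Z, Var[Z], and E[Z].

Z = -4.2Y - 28 is linear with a = -4.2, b = -28.
σ_Y = √256 = 16.
σ_Z = |a|·σ_Y = |-4.2|·16 = 67.2.
Var[Z] = a²·Var[Y] = (-4.2)²·256 = 4515.84 (the additive constant -28 does not affect variance).
E[Z] = a·E[Y] + b = (-4.2)·104 + (-28) = -464.8.

σ_Z = 67.2, Var[Z] = 4515.84, E[Z] = -464.8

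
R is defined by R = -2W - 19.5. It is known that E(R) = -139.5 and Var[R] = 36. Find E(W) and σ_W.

From R = -2W - 19.5: E(R) = a·E(W) + b, so E(W) = (E(R) − b)/a = (-139.5 − (-19.5))/(-2) = 60.
σ_R = √36 = 6.
σ_R = |a|·σ_W, so σ_W = 6/|-2| = 3.

E(W) = 60, σ_W = 3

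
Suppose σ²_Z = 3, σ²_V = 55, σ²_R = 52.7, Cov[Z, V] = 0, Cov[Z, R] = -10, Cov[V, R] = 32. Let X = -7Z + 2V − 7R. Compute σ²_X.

σ²_X = a²·σ²_Z + b²·σ²_V + c²·σ²_R + 2ab·Cov[Z, V] + 2ac·Cov[Z, R] + 2bc·Cov[V, R], with a = -7, b = 2, c = -7.
= 147 + 220 + 2582.3 + 0 + (-980) + (-896)
= 1073.3.

σ²_X = 1073.3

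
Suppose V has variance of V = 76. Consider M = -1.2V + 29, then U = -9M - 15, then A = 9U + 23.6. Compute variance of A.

variance of M = (-1.2)²·76 = 109.44.
variance of U = (-9)²·109.44 = 8864.64.
variance of A = 9²·8864.64 = 718035.84.

variance of A = 718035.84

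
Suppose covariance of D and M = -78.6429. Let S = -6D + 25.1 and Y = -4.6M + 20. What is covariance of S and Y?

covariance of S and Y = -2170.54404

covariance of S and Y = a·c·covariance of D and M = (-6)·(-4.6)·(-78.6429) = -2170.54404. Additive constants drop out.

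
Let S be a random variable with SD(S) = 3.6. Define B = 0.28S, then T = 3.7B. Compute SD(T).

SD(B) = |0.28|·3.6 = 1.008.
SD(T) = |3.7|·1.008 = 3.7296.

SD(T) = 3.7296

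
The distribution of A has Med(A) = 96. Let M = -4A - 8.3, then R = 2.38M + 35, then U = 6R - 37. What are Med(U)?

Med(U) = -5429.044

Med(M) = (-4)·96 + (-8.3) = -392.3.
Med(R) = 2.38·(-392.3) + 35 = -898.674.
Med(U) = 6·(-898.674) + (-37) = -5429.044.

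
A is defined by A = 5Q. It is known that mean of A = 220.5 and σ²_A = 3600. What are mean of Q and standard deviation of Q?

mean of Q = 44.1, standard deviation of Q = 12

From A = 5Q: mean of A = a·mean of Q + b, so mean of Q = (mean of A − b)/a = (220.5 − 0)/5 = 44.1.
standard deviation of A = √3600 = 60.
standard deviation of A = |a|·standard deviation of Q, so standard deviation of Q = 60/|5| = 12.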